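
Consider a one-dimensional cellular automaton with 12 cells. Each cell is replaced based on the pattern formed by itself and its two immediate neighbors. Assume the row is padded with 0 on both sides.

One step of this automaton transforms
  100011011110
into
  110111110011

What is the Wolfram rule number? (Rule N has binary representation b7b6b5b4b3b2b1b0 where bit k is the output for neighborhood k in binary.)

126

position 8: 111 → 0  (bit 7 = 0)
position 5: 110 → 1  (bit 6 = 1)
position 6: 101 → 1  (bit 5 = 1)
position 1: 100 → 1  (bit 4 = 1)
position 4: 011 → 1  (bit 3 = 1)
position 0: 010 → 1  (bit 2 = 1)
position 3: 001 → 1  (bit 1 = 1)
position 2: 000 → 0  (bit 0 = 0)
bits b7..b0 = 01111110 = 126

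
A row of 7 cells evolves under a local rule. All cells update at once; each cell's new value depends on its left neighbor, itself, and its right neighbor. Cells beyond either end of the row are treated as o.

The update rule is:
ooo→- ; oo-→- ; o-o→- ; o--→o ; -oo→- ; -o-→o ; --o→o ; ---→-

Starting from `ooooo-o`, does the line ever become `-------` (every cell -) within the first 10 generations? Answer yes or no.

yes

-------
all cells are - at generation 1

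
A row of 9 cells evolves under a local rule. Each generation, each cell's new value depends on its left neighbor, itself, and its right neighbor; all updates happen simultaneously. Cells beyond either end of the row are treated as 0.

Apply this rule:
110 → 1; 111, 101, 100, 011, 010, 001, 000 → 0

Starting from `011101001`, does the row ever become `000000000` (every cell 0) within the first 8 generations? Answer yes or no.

000100000
000000000
all cells are 0 at generation 2

yes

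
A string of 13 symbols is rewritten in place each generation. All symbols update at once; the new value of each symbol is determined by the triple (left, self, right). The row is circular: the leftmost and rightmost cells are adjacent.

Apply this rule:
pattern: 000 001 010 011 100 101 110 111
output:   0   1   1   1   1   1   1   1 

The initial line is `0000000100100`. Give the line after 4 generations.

1101111111111

generation 1: 0000001111110
generation 2: 0000011111111
generation 3: 1000111111111
generation 4: 1101111111111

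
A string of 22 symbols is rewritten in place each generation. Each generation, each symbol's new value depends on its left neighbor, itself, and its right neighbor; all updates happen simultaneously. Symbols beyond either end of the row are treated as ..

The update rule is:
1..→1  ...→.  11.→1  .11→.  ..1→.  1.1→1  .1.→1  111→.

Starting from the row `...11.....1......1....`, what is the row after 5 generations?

........11....11.....1

....11....11.....11...
.....11....11.....11..
......11....11.....11.
.......11....11.....11
........11....11.....1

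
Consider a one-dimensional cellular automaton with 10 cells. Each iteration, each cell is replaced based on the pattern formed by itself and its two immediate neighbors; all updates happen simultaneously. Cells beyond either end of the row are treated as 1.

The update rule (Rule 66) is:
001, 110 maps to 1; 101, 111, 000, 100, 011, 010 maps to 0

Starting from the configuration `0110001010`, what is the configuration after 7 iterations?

0010010000
0100100001
0001000010
0010000100
0100001001
0000010010
0000100100

0000100100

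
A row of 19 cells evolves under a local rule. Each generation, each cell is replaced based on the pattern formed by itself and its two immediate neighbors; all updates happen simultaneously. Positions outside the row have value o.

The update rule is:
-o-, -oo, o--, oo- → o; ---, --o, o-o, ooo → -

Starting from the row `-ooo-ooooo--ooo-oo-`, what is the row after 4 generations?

-o-o-o-o-oo-o-o-oo-

-o-o-o---oo-o-o-oo-
-o-o-oo--oo-o-o-oo-
-o-o-ooo-oo-o-o-oo-
-o-o-o-o-oo-o-o-oo-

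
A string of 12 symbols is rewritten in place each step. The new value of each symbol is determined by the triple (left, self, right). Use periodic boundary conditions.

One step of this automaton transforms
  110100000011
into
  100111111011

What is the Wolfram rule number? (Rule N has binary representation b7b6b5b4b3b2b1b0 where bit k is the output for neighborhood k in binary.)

position 0: 111 → 1  (bit 7 = 1)
position 1: 110 → 0  (bit 6 = 0)
position 2: 101 → 0  (bit 5 = 0)
position 4: 100 → 1  (bit 4 = 1)
position 10: 011 → 1  (bit 3 = 1)
position 3: 010 → 1  (bit 2 = 1)
position 9: 001 → 0  (bit 1 = 0)
position 5: 000 → 1  (bit 0 = 1)
bits b7..b0 = 10011101 = 157

157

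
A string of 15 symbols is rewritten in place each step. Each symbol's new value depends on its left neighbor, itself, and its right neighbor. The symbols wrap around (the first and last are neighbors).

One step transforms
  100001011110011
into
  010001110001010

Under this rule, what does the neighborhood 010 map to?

1

At position 5 the neighborhood is 010; the next row has 1 there.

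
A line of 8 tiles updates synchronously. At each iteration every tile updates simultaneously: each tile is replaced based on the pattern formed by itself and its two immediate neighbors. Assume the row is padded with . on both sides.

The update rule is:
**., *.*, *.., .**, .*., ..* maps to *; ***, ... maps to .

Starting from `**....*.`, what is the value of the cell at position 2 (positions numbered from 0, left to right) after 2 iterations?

***..***
*.****.*
position 2 holds *

*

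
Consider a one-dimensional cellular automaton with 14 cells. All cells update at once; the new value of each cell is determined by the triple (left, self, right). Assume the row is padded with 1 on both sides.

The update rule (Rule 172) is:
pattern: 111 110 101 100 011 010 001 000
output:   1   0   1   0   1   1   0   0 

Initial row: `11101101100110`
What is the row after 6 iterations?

01100000000111

11011011000101
10110110000111
01101100000111
11011000000111
10110000000111
01100000000111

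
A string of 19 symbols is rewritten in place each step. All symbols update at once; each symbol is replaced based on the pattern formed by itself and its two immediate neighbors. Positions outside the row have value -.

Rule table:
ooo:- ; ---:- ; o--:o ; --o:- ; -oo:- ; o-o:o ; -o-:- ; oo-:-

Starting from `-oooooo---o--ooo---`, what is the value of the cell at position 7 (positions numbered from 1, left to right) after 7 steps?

-------o---o----o--
--------o---o----o-
---------o---o----o
----------o---o----
-----------o---o---
------------o---o--
-------------o---o-
position 7 holds -

-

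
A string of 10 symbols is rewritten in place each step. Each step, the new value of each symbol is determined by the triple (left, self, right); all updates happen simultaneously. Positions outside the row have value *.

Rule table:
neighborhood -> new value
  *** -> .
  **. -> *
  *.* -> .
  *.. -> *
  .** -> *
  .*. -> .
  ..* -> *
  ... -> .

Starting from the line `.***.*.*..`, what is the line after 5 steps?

..***.**..

.*.*....**
....*..**.
*..*.****.
***..*..*.
..***.**..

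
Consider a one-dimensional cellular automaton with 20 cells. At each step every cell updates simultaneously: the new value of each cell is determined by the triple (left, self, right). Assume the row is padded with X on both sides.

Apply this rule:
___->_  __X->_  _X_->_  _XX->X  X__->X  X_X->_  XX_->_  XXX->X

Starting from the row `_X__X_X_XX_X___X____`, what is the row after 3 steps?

_X__X_____X___X___X_

step 1: __X_____X___X___X___
step 2: X__X_____X___X___X__
step 3: _X__X_____X___X___X_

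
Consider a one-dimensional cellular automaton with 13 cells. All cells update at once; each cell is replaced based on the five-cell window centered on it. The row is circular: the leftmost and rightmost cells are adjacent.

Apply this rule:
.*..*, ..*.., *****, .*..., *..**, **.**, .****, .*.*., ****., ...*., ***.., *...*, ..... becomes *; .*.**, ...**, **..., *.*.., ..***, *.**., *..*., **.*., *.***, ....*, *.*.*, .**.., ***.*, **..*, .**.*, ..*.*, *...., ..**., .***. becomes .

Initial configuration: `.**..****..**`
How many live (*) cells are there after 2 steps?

*...*.***.*..
****.......*.
count of *: 5

5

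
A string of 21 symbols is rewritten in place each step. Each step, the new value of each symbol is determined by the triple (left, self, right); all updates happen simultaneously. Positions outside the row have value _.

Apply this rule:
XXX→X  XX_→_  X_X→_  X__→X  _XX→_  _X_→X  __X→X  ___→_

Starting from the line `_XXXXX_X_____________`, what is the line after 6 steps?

X_XXX__XX____________
X__X_XX__X___________
XXXX___XXXX__________
_XX_X_X_XX_X_________
X___X_X____XX________
XX_XX_XX__X__X_______

XX_XX_XX__X__X_______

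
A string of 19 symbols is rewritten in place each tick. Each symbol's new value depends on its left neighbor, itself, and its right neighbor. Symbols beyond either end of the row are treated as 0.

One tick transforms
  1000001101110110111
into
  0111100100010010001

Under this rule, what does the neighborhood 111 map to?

0

At position 10 the neighborhood is 111; the next row has 0 there.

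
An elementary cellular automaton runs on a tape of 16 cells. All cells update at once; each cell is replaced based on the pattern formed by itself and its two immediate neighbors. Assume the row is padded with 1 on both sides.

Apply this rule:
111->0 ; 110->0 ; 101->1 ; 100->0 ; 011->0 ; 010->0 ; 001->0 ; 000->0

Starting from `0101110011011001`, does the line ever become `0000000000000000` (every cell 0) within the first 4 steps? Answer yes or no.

step 1: 1010000000100000
step 2: 0100000000000000
step 3: 1000000000000000
step 4: 0000000000000000
all cells are 0 at step 4

yes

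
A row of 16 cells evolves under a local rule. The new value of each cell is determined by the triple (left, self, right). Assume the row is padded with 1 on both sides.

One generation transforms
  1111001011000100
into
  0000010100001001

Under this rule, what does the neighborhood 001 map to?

1

At position 5 the neighborhood is 001; the next row has 1 there.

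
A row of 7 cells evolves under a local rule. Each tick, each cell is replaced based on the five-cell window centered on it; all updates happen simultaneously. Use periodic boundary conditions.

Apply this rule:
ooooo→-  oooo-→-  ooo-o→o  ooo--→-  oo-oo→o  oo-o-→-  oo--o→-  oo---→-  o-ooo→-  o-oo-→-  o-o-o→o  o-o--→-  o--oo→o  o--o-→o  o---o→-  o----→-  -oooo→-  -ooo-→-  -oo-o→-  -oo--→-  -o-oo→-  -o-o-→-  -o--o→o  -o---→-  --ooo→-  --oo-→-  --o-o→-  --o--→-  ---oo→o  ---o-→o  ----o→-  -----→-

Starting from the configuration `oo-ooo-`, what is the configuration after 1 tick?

--o--oo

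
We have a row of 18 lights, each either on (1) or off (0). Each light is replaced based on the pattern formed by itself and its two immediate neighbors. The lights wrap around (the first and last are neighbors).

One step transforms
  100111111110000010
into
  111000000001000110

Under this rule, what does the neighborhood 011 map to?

0

At position 3 the neighborhood is 011; the next row has 0 there.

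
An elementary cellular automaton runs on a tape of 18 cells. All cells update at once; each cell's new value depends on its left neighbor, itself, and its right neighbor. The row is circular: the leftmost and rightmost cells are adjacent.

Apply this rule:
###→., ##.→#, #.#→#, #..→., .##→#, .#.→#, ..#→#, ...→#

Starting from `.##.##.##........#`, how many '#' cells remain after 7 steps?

#########.########
........###.......
#########.#.######
........#####.....
#########...#.####
........#.#####...
###########...#.##
count of #: 14

14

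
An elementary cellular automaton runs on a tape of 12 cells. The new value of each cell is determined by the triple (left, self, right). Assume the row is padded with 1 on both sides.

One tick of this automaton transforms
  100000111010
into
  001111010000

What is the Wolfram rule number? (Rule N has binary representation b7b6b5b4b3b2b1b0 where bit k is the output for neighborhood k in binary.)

131

position 7: 111 → 1  (bit 7 = 1)
position 0: 110 → 0  (bit 6 = 0)
position 9: 101 → 0  (bit 5 = 0)
position 1: 100 → 0  (bit 4 = 0)
position 6: 011 → 0  (bit 3 = 0)
position 10: 010 → 0  (bit 2 = 0)
position 5: 001 → 1  (bit 1 = 1)
position 2: 000 → 1  (bit 0 = 1)
bits b7..b0 = 10000011 = 131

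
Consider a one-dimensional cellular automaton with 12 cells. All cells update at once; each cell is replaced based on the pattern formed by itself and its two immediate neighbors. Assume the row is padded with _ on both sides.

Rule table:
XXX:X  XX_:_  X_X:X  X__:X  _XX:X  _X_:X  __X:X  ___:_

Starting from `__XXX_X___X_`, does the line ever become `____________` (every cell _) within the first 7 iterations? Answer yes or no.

no

_XXX_XXX_XXX
XXX_XXX_XXX_
XX_XXX_XXX_X
X_XXX_XXX_XX
XXXX_XXX_XX_
XXX_XXX_XX_X
XX_XXX_XX_XX
iteration 7 is XX_XXX_XX_XX, still not uniform _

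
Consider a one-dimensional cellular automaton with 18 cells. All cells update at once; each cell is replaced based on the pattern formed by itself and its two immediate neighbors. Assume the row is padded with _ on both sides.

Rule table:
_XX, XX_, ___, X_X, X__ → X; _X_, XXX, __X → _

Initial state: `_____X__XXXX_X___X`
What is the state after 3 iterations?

XXXX__X_X__XX_XX__
X__XX__X_X_XXXXXXX
_X_XXX__X_XX_____X

_X_XXX__X_XX_____X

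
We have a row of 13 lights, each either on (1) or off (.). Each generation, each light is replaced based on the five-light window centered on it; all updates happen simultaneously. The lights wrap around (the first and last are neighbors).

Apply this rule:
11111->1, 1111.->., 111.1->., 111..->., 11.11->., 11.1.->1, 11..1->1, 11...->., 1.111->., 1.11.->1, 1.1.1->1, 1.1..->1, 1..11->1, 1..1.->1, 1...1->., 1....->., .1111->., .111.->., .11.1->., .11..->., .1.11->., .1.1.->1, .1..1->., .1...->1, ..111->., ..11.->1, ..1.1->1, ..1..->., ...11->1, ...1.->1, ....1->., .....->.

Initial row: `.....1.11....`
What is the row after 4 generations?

....11.1.....
...11.111....
..11.........
.11..........

.11..........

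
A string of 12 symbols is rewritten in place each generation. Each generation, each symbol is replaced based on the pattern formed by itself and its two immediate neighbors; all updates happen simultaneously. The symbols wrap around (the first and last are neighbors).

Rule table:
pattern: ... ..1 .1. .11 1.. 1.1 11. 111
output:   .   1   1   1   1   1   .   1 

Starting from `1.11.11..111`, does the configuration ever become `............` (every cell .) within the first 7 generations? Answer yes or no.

.11.11.11111
11.11.11111.
1.11.11111.1
.11.11111.11
11.11111.11.
1.11111.11.1
.11111.11.11
generation 7 is .11111.11.11, still not uniform .

no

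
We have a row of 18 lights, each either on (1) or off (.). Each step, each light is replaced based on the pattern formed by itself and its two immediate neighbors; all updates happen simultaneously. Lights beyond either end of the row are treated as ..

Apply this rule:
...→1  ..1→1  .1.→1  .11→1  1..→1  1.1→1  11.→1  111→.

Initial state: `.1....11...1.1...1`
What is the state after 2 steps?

1................1

step 1: 111111111111111111
step 2: 1................1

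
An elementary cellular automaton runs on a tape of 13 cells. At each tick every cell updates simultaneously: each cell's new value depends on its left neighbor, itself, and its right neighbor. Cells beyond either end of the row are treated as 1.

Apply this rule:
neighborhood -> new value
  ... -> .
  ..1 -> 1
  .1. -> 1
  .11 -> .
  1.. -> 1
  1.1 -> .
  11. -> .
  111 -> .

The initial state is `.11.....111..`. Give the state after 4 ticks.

tick 1: ...1...1...11
tick 2: 1.111.111.1..
tick 3: ..........111
tick 4: 1........1...

1........1...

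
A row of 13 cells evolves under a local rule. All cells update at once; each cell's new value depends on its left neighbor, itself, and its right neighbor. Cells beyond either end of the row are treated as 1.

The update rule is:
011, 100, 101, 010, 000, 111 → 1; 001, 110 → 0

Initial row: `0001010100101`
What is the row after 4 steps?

1111110111111

1101111110111
1011111101111
0111111011111
1111110111111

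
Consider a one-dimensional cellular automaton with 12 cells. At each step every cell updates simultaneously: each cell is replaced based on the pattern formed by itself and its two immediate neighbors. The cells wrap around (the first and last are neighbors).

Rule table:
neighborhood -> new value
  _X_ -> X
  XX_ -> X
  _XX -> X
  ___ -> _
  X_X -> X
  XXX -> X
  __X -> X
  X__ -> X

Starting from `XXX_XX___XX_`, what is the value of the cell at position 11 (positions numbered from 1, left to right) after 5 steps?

X

XXXXXXX_XXXX
XXXXXXXXXXXX
XXXXXXXXXXXX  (fixed point — unchanged through step 5)
position 11 holds X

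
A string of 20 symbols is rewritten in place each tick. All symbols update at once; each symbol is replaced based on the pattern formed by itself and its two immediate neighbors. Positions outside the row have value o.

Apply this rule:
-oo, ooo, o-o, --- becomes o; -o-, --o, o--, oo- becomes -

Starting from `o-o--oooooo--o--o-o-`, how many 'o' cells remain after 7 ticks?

tick 1: -o---ooooo-------o-o
tick 2: o--o-oooo--ooooo--oo
tick 3: ----oooo---oooo---oo
tick 4: -oo-ooo--o-ooo--o-oo
tick 5: oo-ooo----ooo----ooo
tick 6: o-ooo--oo-oo--oo-ooo
tick 7: -ooo---o-oo---o-oooo
count of o: 11

11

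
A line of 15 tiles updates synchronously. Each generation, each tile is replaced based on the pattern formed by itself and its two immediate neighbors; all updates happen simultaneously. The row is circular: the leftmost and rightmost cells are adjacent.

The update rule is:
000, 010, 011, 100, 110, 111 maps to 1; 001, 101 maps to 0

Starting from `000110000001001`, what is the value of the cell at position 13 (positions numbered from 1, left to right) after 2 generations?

1

generation 1: 110111111101101
generation 2: 110111111101101
position 13 holds 1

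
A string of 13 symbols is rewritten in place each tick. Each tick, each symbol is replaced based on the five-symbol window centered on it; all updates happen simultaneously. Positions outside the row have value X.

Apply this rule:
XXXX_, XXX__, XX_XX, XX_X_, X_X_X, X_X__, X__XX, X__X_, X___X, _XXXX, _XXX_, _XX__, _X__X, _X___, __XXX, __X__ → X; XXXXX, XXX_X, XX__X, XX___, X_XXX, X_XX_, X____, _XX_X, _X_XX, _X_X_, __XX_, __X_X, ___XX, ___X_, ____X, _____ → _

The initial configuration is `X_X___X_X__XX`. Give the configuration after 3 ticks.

_X_X_XX__X_X_

_XXXX___XXXXX
X_XXX_X_XX___
_X_X_XX__X_X_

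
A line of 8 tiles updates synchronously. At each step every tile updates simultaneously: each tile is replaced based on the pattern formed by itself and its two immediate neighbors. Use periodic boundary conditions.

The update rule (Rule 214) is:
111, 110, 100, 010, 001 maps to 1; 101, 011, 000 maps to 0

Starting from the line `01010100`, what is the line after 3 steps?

11011111

11010110
01010010
11011111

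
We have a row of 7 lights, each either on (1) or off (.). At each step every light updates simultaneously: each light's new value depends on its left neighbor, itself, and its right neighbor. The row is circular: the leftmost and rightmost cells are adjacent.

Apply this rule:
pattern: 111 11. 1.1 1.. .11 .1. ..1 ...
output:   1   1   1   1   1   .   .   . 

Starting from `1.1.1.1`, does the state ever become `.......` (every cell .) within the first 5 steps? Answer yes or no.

step 1: 11.1.11
step 2: 111.111
step 3: 1111111
step 4: 1111111  (fixed point — unchanged through step 5)
step 5 is 1111111, still not uniform .

no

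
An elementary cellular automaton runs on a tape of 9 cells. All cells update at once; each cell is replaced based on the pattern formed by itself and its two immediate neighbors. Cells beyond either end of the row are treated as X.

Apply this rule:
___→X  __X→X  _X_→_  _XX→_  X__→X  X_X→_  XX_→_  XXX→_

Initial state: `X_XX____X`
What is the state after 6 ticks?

tick 1: ____XXXX_
tick 2: XXXX_____
tick 3: ____XXXXX
tick 4: XXXX_____  (repeats tick 2; period 2)
tick 6: XXXX_____

XXXX_____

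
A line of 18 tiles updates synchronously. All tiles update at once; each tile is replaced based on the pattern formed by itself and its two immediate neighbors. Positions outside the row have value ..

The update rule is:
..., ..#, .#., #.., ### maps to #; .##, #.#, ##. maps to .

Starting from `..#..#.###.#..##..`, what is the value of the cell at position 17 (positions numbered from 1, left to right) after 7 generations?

#

######..#..###..##
.####.#####.#.##..
#.##...###..#...##
#...###.#.######..
####.#..#..####.##
.##..######.##....
#..##.####....####
position 17 holds #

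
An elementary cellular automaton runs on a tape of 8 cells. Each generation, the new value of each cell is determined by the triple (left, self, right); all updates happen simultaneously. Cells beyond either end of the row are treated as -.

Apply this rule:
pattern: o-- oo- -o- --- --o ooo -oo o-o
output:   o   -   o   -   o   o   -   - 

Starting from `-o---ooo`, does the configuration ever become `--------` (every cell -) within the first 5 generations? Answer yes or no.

no

generation 1: ooo-o-o-
generation 2: -o--o-oo
generation 3: ooooo---
generation 4: -ooo-o--
generation 5: o-o--oo-
generation 5 is o-o--oo-, still not uniform -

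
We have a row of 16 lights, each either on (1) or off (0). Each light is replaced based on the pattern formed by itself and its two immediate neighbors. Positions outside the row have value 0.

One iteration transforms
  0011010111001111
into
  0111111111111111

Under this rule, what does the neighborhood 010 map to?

1

At position 5 the neighborhood is 010; the next row has 1 there.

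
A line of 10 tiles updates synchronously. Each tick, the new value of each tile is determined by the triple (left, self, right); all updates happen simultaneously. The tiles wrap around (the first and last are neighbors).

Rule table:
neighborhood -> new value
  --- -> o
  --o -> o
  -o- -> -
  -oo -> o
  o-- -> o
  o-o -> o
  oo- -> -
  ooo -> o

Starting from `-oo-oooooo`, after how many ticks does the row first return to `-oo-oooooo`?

10

oo-oooooo-
o-oooooo-o
-oooooo-oo
oooooo-oo-
ooooo-oo-o
oooo-oo-oo
ooo-oo-ooo
oo-oo-oooo
o-oo-ooooo
-oo-oooooo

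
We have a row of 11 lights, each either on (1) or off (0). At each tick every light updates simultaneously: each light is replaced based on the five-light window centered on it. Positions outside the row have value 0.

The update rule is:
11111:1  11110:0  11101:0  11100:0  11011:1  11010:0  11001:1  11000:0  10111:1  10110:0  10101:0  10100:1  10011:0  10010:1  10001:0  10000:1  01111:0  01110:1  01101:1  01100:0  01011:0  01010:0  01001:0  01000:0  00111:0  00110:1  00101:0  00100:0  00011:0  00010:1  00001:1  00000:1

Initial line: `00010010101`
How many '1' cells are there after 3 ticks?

3

11100100001
01011001110
10000100100
count of 1: 3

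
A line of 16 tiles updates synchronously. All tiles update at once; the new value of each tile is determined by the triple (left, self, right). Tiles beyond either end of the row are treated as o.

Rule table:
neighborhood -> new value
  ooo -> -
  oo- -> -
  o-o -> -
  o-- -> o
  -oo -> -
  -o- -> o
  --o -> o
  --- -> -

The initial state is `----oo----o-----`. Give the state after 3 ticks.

---------o-oo-o-

o--o--o--ooo---o
-oooooooo---o-o-
---------o-oo-o-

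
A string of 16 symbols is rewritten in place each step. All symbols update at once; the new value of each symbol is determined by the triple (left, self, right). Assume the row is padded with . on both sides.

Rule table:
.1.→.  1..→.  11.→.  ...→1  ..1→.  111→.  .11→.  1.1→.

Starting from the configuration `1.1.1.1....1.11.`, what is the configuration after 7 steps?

........11......

step 1: ........11......
step 2: 1111111....11111
step 3: ........11......  (repeats step 1; period 2)
step 7: ........11......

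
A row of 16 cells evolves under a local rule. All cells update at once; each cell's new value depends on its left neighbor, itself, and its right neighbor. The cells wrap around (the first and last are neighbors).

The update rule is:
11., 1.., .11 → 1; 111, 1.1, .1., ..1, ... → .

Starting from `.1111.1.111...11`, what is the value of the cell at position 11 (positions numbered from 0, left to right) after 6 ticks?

.

tick 1: .1..1...1.11..11
tick 2: ..1..1....111.11
tick 3: 1..1..1...1.1.11
tick 4: 11..1..1......1.
tick 5: 111..1..1.......
tick 6: 1.11..1..1......
position 11 holds .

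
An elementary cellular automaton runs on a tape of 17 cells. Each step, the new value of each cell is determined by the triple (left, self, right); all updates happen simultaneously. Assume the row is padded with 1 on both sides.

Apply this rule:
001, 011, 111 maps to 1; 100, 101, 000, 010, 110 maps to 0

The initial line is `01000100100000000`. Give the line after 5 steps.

00010000000011111

step 1: 00001001000000001
step 2: 00010010000000011
step 3: 00100100000000111
step 4: 01001000000001111
step 5: 00010000000011111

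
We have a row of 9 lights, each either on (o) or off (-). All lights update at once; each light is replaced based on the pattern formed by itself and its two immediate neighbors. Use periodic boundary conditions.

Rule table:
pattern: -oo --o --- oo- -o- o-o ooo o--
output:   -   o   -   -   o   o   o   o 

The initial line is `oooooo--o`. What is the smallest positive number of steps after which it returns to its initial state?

6

ooooo-oo-
-ooo-o--o
o-o-ooooo
-ooo-oooo
o-o-o-oo-
oooooo--o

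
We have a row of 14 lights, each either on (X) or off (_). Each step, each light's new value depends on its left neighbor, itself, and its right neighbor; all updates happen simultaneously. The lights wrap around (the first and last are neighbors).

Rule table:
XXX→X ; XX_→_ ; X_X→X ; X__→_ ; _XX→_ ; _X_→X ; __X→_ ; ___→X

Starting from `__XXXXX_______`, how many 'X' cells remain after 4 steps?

X__XXX__XXXXXX
____X____XXXXX
_XX_X_XX__XXX_
___XXX_____X__
count of X: 4

4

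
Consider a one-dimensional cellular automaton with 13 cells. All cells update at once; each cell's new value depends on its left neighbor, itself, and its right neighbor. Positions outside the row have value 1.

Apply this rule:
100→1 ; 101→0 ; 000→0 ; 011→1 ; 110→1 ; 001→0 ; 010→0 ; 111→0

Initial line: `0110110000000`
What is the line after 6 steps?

0110111000000
0110101100000
0110001110000
0111001011000
0101100011100
0001110010110

0001110010110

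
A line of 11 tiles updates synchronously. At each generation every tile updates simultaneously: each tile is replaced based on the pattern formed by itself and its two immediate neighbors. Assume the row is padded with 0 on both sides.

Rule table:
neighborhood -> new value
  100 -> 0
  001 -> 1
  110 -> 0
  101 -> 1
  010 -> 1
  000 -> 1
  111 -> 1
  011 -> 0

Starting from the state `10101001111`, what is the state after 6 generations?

10111010011

11111010110
01110111000
10101010011
11111110100
01111101101
10111010011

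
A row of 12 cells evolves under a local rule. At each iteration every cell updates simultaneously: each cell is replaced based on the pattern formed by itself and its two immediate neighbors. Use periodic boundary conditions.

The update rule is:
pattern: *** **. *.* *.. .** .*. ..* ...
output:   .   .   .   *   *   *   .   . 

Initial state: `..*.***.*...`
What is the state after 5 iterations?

*.*.*.*.*.*.

iteration 1: ..*.*...**..
iteration 2: ..*.**..*.*.
iteration 3: ..*.*.*.*.**
iteration 4: *.*.*.*.*.*.
iteration 5: *.*.*.*.*.*.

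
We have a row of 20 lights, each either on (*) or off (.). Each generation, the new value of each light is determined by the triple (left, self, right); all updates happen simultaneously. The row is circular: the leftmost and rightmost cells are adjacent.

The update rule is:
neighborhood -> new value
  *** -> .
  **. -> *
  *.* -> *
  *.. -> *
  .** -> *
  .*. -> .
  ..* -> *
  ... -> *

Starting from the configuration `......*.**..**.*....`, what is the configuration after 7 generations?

******.********.****
.....***......***...
******.********.****  (repeats generation 1; period 2)
generation 7: ******.********.****

******.********.****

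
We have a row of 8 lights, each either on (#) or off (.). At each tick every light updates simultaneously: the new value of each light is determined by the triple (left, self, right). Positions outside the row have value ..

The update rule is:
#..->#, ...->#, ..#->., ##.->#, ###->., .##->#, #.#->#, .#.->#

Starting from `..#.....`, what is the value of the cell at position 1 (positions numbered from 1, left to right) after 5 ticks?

#

#.######
###....#
#.####.#
###..###
#.##.#.#
position 1 holds #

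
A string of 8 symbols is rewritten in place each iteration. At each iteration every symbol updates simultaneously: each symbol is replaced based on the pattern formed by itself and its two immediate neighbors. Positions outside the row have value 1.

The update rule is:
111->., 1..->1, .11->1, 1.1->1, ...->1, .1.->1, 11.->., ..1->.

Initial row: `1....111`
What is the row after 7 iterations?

..11.111

iteration 1: .111.1..
iteration 2: 11..111.
iteration 3: ..1.1..1
iteration 4: 1.1111.1
iteration 5: .11...11
iteration 6: 11.11.1.
iteration 7: ..11.111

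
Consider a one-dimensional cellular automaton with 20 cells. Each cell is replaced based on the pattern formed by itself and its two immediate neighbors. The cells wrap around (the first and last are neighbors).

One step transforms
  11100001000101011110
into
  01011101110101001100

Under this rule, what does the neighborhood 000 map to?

At position 4 the neighborhood is 000; the next row has 1 there.

1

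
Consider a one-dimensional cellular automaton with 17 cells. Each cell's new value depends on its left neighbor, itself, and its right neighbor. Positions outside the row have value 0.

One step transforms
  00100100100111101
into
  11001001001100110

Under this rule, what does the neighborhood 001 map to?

At position 1 the neighborhood is 001; the next row has 1 there.

1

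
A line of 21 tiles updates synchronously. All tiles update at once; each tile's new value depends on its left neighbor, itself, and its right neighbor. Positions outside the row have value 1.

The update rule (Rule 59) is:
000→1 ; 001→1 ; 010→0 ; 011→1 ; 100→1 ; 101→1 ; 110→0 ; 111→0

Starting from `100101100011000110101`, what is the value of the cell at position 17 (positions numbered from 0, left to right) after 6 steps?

011011011110111101011
110110110001100010110
001101101111011101101
111011011000110011011
000110110111101110110
111101101100011001101
position 17 holds 1

1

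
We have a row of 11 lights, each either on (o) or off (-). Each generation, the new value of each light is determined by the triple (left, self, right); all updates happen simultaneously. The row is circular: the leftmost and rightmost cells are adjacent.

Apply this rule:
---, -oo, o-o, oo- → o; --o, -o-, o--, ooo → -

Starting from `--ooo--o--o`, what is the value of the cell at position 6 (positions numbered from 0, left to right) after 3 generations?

o

generation 1: --o-o------
generation 2: o--o--ooooo
generation 3: o-----o----
position 6 holds o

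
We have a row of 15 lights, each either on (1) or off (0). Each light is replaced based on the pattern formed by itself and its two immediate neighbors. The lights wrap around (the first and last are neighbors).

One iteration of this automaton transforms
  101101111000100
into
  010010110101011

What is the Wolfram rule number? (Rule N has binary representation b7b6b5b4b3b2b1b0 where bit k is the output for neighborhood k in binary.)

position 6: 111 → 1  (bit 7 = 1)
position 3: 110 → 0  (bit 6 = 0)
position 1: 101 → 1  (bit 5 = 1)
position 9: 100 → 1  (bit 4 = 1)
position 2: 011 → 0  (bit 3 = 0)
position 0: 010 → 0  (bit 2 = 0)
position 11: 001 → 1  (bit 1 = 1)
position 10: 000 → 0  (bit 0 = 0)
bits b7..b0 = 10110010 = 178

178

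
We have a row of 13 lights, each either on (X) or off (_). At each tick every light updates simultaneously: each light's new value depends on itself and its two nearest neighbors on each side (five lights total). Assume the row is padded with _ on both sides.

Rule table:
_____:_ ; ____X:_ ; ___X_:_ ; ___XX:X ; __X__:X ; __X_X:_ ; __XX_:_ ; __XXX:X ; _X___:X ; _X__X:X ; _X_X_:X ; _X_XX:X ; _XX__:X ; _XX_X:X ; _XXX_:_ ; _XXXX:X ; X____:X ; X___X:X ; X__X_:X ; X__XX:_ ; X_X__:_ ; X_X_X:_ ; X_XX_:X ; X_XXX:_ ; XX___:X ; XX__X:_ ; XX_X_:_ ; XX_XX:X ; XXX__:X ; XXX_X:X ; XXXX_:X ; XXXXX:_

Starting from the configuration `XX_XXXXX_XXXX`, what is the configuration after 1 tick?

_XX_X_XXX_XXX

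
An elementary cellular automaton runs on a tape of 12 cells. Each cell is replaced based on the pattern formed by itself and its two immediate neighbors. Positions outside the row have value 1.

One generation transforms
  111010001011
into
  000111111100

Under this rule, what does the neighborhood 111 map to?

0

At position 0 the neighborhood is 111; the next row has 0 there.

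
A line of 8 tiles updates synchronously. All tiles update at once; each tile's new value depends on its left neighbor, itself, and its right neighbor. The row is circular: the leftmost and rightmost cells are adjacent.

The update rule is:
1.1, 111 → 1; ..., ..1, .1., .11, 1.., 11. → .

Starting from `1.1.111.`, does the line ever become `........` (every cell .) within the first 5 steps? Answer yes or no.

no

.1.1.1.1
1.1.1.1.
.1.1.1.1  (repeats step 1; period 2)
step 5: .1.1.1.1
step 5 is .1.1.1.1, still not uniform .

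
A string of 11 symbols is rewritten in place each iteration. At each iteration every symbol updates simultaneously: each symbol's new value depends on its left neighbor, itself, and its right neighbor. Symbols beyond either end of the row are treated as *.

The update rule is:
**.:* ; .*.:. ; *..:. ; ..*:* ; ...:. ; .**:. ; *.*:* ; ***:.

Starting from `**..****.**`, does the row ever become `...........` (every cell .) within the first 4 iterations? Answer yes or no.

no

iteration 1: .*.*...**..
iteration 2: *.*...*.*.*
iteration 3: **...*.*.*.
iteration 4: .*..*.*.*.*
iteration 4 is .*..*.*.*.*, still not uniform .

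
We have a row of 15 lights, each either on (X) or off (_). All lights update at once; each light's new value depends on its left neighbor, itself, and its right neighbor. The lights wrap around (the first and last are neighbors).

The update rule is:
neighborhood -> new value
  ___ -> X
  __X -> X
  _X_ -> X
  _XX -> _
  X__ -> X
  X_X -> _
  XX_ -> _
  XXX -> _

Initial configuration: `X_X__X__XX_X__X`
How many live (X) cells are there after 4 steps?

6

__XXXXXX___XXX_
XX______XXX___X
__XXXXXX___XXX_  (repeats step 1; period 2)
step 4: XX______XXX___X
count of X: 6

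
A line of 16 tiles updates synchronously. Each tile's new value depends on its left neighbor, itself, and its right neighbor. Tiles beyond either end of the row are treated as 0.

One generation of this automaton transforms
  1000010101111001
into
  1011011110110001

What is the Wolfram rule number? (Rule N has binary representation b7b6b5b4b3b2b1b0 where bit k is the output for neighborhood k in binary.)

165

position 10: 111 → 1  (bit 7 = 1)
position 12: 110 → 0  (bit 6 = 0)
position 6: 101 → 1  (bit 5 = 1)
position 1: 100 → 0  (bit 4 = 0)
position 9: 011 → 0  (bit 3 = 0)
position 0: 010 → 1  (bit 2 = 1)
position 4: 001 → 0  (bit 1 = 0)
position 2: 000 → 1  (bit 0 = 1)
bits b7..b0 = 10100101 = 165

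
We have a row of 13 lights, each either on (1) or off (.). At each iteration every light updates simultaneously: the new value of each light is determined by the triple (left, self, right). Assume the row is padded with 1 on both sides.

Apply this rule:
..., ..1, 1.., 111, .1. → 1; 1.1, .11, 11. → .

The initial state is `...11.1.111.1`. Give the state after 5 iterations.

..1...1111111

iteration 1: 111...1..1...
iteration 2: 11.1111111111
iteration 3: 1...111111111
iteration 4: .111.11111111
iteration 5: ..1...1111111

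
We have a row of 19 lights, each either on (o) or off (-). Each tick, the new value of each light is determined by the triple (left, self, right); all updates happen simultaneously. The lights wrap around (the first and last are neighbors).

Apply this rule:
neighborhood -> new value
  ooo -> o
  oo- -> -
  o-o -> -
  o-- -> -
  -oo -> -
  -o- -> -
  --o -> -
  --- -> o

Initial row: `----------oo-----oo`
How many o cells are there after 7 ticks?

11

-oooooooo----ooo---
--oooooo--oo--o--oo
---oooo------------
oo--oo--ooooooooooo
o--------oooooooooo
--oooooo--ooooooooo
---oooo----ooooooo-
count of o: 11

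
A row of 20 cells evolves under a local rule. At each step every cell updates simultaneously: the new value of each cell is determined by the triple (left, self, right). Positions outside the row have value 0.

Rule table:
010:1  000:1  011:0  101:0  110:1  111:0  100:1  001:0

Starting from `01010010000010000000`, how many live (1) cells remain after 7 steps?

16

01011011111011111111
01001000001000000001
01101111101111111101
00100000100000000101
10111110111111110101
10000010000000010101
11111011111111010101
count of 1: 16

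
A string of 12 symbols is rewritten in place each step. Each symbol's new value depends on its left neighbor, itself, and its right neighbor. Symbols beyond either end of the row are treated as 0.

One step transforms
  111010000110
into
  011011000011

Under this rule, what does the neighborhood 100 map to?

1

At position 5 the neighborhood is 100; the next row has 1 there.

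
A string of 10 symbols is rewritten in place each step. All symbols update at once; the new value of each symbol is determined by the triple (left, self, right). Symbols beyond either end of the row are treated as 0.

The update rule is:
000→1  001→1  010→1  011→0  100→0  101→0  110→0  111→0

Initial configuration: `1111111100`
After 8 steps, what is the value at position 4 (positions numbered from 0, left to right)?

1

0000000001
1111111111
0000000000
1111111111  (repeats step 2; period 2)
step 8: 1111111111
position 4 holds 1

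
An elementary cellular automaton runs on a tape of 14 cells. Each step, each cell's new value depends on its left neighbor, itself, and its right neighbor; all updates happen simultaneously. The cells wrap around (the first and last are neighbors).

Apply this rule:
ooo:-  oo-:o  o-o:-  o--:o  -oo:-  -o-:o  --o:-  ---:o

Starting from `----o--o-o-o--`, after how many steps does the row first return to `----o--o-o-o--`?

ooo-oo-o-o-ooo
--o--o-o-o----
o-oo-o-o-ooooo
o--o-o-o------
oo-o-o-oooooo-
-o-o-o------o-
-o-o-oooooo-oo
-o-o------o--o
-o-oooooo-oo-o
-o------o--o-o
-oooooo-oo-o-o
------o--o-o-o
ooooo-oo-o-o-o
----o--o-o-o--

14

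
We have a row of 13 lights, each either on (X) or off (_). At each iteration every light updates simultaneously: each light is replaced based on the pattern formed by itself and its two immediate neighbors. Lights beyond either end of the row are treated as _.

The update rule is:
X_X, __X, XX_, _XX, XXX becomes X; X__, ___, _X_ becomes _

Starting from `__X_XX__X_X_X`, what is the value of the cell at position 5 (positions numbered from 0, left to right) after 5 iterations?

X

_X_XXX_X_X_X_
X_XXXXX_X_X__
_XXXXXXX_X___
XXXXXXXXX____
XXXXXXXXX____
position 5 holds X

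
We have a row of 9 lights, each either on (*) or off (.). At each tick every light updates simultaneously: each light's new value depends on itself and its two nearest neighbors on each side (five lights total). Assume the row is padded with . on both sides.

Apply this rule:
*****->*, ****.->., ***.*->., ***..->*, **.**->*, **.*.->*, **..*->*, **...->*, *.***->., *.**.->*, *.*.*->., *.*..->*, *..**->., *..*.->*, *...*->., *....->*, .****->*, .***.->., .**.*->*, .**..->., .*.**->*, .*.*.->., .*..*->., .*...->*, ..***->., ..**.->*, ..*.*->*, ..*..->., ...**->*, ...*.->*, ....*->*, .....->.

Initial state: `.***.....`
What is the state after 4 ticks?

.***.*.*.

*..***...
.....***.
...**..**
.***.*.*.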